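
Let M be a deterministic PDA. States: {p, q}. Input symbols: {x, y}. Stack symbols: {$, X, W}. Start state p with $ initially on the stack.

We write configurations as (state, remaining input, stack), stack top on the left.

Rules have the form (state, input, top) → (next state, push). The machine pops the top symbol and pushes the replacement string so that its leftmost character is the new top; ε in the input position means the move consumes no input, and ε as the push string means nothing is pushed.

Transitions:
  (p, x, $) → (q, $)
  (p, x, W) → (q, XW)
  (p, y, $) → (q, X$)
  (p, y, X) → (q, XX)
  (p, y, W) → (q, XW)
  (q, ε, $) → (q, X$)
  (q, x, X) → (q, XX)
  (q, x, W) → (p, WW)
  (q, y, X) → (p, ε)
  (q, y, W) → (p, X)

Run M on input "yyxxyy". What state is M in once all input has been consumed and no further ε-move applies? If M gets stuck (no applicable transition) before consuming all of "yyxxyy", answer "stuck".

(p, yyxxyy, $)
  read y, top $: go to q, push X$ → (q, yxxyy, X$)
  read y, top X: go to p, push ε → (p, xxyy, $)
  read x, top $: go to q, push $ → (q, xyy, $)
  ε-move, top $: go to q, push X$ → (q, xyy, X$)
  read x, top X: go to q, push XX → (q, yy, XX$)
  read y, top X: go to p, push ε → (p, y, X$)
  read y, top X: go to q, push XX → (q, ε, XX$)
All input consumed; M is in state q.

q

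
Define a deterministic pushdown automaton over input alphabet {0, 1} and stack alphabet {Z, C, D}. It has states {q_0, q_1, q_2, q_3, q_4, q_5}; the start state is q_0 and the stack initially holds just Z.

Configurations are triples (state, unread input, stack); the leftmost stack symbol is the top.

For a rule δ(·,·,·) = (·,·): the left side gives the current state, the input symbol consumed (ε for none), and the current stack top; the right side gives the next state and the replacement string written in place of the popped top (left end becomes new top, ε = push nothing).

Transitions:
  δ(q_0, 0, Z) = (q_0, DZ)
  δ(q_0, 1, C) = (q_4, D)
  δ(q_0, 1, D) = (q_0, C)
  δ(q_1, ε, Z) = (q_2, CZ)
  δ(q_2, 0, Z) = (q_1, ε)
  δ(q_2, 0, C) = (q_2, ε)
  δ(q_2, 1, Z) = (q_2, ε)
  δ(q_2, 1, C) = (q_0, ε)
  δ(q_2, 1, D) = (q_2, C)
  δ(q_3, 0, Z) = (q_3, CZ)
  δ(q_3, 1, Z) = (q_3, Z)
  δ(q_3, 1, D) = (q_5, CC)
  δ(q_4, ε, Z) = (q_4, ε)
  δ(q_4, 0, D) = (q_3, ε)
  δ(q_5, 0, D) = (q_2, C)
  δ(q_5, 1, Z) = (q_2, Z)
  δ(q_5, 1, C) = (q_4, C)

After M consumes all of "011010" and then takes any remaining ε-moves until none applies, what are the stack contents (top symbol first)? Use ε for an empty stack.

CZ

(q_0, 011010, Z)
  read 0, top Z: go to q_0, push DZ → (q_0, 11010, DZ)
  read 1, top D: go to q_0, push C → (q_0, 1010, CZ)
  read 1, top C: go to q_4, push D → (q_4, 010, DZ)
  read 0, top D: go to q_3, push ε → (q_3, 10, Z)
  read 1, top Z: go to q_3, push Z → (q_3, 0, Z)
  read 0, top Z: go to q_3, push CZ → (q_3, ε, CZ)
All input consumed in state q_3 with stack CZ.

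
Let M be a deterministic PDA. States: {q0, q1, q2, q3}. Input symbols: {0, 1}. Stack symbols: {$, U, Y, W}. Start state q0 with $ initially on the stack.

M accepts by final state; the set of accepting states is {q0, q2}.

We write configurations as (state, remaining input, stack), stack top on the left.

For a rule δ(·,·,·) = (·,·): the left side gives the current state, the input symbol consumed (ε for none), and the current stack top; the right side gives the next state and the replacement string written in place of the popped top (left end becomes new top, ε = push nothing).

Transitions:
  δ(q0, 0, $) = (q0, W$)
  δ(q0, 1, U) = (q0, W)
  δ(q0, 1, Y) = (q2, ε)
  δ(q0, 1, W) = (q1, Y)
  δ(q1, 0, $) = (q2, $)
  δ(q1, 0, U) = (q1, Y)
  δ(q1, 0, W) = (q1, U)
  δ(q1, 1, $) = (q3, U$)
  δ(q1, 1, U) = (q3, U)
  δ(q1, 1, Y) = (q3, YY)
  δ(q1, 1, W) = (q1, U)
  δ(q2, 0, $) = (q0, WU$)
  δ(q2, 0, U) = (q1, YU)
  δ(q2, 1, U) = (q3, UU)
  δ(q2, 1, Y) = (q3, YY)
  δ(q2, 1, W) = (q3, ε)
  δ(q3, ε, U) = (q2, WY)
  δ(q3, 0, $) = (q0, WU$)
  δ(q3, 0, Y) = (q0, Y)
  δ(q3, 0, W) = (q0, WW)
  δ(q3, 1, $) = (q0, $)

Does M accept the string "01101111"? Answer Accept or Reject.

Reject

(q0, 01101111, $) ⊢ (q0, 1101111, W$) ⊢ (q1, 101111, Y$) ⊢ (q3, 01111, YY$) ⊢ (q0, 1111, YY$) ⊢ (q2, 111, Y$) ⊢ (q3, 11, YY$)
No transition applies at (q3, 11, YY$); input not fully consumed.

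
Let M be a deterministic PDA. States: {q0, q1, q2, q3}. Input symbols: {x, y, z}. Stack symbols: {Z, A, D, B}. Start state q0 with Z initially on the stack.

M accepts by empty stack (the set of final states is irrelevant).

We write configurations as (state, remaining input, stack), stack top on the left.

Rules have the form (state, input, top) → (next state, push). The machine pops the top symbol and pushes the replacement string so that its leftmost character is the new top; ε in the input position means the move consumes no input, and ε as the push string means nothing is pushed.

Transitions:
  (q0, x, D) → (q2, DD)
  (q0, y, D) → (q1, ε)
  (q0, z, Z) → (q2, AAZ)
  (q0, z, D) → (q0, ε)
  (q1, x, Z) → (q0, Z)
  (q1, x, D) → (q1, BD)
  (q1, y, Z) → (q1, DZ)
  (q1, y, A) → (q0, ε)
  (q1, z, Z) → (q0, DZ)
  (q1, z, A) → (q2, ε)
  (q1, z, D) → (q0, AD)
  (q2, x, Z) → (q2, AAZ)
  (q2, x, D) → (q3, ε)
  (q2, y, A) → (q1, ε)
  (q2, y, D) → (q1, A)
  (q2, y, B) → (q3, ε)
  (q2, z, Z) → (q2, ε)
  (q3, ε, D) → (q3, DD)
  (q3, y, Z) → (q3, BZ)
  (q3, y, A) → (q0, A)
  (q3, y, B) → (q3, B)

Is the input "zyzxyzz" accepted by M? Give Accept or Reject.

Accept

(q0, zyzxyzz, Z)
  read z, top Z: go to q2, push AAZ → (q2, yzxyzz, AAZ)
  read y, top A: go to q1, push ε → (q1, zxyzz, AZ)
  read z, top A: go to q2, push ε → (q2, xyzz, Z)
  read x, top Z: go to q2, push AAZ → (q2, yzz, AAZ)
  read y, top A: go to q1, push ε → (q1, zz, AZ)
  read z, top A: go to q2, push ε → (q2, z, Z)
  read z, top Z: go to q2, push ε → (q2, ε, ε)
All input consumed and the stack is empty.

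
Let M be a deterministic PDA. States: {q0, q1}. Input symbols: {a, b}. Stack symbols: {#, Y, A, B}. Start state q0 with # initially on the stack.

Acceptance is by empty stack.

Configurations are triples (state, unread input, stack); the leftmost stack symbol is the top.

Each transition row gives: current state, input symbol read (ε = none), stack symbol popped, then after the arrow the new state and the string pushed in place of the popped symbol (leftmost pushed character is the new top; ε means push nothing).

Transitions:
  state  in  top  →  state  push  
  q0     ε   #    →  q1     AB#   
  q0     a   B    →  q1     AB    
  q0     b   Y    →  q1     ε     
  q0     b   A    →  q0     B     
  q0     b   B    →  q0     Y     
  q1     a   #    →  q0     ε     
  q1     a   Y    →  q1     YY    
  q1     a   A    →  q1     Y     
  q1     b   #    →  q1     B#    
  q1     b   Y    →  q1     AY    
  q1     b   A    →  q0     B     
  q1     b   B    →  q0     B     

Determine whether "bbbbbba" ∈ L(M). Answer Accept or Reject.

Accept

(q0, bbbbbba, #)
  ε-move, top #: go to q1, push AB# → (q1, bbbbbba, AB#)
  read b, top A: go to q0, push B → (q0, bbbbba, BB#)
  read b, top B: go to q0, push Y → (q0, bbbba, YB#)
  read b, top Y: go to q1, push ε → (q1, bbba, B#)
  read b, top B: go to q0, push B → (q0, bba, B#)
  read b, top B: go to q0, push Y → (q0, ba, Y#)
  read b, top Y: go to q1, push ε → (q1, a, #)
  read a, top #: go to q0, push ε → (q0, ε, ε)
All input consumed and the stack is empty.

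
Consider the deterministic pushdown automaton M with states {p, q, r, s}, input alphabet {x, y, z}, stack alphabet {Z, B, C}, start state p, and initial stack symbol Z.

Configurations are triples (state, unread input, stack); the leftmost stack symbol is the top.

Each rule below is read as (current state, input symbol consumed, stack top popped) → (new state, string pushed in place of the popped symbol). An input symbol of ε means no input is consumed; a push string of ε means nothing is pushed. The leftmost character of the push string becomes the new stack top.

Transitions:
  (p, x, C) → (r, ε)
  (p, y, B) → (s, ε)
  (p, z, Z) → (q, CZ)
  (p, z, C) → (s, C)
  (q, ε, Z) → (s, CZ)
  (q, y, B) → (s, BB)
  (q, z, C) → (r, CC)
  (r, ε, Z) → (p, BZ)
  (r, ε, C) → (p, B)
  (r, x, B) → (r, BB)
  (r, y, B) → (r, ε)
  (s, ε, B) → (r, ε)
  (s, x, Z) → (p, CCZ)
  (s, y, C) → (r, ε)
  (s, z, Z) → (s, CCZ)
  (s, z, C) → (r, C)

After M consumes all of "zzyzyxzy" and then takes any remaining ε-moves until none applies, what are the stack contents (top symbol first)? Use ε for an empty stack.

(p, zzyzyxzy, Z)
  read z, top Z: go to q, push CZ → (q, zyzyxzy, CZ)
  read z, top C: go to r, push CC → (r, yzyxzy, CCZ)
  ε-move, top C: go to p, push B → (p, yzyxzy, BCZ)
  read y, top B: go to s, push ε → (s, zyxzy, CZ)
  read z, top C: go to r, push C → (r, yxzy, CZ)
  ε-move, top C: go to p, push B → (p, yxzy, BZ)
  read y, top B: go to s, push ε → (s, xzy, Z)
  read x, top Z: go to p, push CCZ → (p, zy, CCZ)
  read z, top C: go to s, push C → (s, y, CCZ)
  read y, top C: go to r, push ε → (r, ε, CZ)
  ε-move, top C: go to p, push B → (p, ε, BZ)
All input consumed in state p with stack BZ.

BZ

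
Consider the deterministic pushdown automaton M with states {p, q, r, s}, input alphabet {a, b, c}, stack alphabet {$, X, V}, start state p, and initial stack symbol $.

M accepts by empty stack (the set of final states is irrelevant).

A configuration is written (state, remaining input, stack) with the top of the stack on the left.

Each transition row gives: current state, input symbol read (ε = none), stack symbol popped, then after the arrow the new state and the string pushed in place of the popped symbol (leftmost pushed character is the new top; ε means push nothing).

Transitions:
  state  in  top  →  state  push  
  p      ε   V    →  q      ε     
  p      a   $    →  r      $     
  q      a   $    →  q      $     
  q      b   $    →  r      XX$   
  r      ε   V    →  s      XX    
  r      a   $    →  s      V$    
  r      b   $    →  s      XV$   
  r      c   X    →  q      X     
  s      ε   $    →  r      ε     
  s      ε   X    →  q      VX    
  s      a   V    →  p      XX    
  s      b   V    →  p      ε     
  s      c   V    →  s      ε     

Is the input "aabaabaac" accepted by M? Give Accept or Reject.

Accept

(p, aabaabaac, $)
  read a, top $: go to r, push $ → (r, abaabaac, $)
  read a, top $: go to s, push V$ → (s, baabaac, V$)
  read b, top V: go to p, push ε → (p, aabaac, $)
  read a, top $: go to r, push $ → (r, abaac, $)
  read a, top $: go to s, push V$ → (s, baac, V$)
  read b, top V: go to p, push ε → (p, aac, $)
  read a, top $: go to r, push $ → (r, ac, $)
  read a, top $: go to s, push V$ → (s, c, V$)
  read c, top V: go to s, push ε → (s, ε, $)
  ε-move, top $: go to r, push ε → (r, ε, ε)
All input consumed and the stack is empty.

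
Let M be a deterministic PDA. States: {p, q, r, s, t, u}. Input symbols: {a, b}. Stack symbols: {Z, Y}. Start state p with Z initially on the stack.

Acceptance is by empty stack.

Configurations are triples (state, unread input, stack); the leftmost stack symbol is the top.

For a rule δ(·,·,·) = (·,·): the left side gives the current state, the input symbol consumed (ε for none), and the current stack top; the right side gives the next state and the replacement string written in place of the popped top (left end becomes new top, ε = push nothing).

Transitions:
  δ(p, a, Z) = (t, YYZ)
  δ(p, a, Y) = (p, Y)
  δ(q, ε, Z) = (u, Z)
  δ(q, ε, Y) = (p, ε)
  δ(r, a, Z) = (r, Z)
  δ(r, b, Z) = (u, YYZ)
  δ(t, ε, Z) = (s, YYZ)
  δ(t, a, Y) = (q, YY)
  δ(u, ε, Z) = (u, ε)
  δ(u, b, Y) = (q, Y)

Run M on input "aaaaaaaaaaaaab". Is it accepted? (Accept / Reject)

Reject

(p, aaaaaaaaaaaaab, Z)
  read a, top Z: go to t, push YYZ → (t, aaaaaaaaaaaab, YYZ)
  read a, top Y: go to q, push YY → (q, aaaaaaaaaaab, YYYZ)
  ε-move, top Y: go to p, push ε → (p, aaaaaaaaaaab, YYZ)
  read a, top Y: go to p, push Y → (p, aaaaaaaaaab, YYZ)
  read a, top Y: go to p, push Y → (p, aaaaaaaaab, YYZ)
  read a, top Y: go to p, push Y → (p, aaaaaaaab, YYZ)
  read a, top Y: go to p, push Y → (p, aaaaaaab, YYZ)
  read a, top Y: go to p, push Y → (p, aaaaaab, YYZ)
  read a, top Y: go to p, push Y → (p, aaaaab, YYZ)
  read a, top Y: go to p, push Y → (p, aaaab, YYZ)
  read a, top Y: go to p, push Y → (p, aaab, YYZ)
  read a, top Y: go to p, push Y → (p, aab, YYZ)
  read a, top Y: go to p, push Y → (p, ab, YYZ)
  read a, top Y: go to p, push Y → (p, b, YYZ)
No transition applies at (p, b, YYZ); input not fully consumed.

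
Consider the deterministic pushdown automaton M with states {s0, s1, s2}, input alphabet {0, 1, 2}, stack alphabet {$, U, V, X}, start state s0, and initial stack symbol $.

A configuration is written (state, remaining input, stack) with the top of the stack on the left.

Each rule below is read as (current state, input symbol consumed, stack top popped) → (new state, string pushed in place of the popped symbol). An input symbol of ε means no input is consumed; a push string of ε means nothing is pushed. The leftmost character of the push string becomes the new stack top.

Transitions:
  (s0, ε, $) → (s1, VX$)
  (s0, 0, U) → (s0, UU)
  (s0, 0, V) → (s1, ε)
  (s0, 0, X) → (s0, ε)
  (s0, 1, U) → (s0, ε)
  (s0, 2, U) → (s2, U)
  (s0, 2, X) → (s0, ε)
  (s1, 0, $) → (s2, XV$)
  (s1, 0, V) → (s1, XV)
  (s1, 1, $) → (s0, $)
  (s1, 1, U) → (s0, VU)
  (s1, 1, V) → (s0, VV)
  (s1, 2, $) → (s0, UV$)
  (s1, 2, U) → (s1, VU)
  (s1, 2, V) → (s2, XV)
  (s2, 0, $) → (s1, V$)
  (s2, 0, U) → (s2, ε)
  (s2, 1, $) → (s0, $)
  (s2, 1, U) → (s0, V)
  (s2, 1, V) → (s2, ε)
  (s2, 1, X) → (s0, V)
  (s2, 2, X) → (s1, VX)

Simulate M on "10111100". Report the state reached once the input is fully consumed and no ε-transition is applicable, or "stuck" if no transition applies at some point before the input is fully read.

stuck

(s0, 10111100, $) ⊢ (s1, 10111100, VX$) ⊢ (s0, 0111100, VVX$) ⊢ (s1, 111100, VX$) ⊢ (s0, 11100, VVX$)
No transition for (s0, 1, top V); M blocks with input 11100 remaining.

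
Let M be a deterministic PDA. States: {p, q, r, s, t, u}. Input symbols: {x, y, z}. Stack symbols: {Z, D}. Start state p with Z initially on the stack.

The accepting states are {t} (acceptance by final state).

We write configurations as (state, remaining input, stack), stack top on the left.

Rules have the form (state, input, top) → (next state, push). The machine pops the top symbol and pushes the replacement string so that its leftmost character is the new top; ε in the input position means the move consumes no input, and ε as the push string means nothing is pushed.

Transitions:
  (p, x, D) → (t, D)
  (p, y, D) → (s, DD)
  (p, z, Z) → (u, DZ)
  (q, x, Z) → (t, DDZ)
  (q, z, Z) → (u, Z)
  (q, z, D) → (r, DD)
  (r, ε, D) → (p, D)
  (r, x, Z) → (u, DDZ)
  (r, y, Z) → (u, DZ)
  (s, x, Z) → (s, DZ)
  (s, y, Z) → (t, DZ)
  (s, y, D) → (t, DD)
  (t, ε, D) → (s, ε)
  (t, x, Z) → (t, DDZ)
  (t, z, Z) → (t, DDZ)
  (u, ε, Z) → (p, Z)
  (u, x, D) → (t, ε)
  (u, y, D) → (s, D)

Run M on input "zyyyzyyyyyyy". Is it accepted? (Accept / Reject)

(p, zyyyzyyyyyyy, Z)
  read z, top Z: go to u, push DZ → (u, yyyzyyyyyyy, DZ)
  read y, top D: go to s, push D → (s, yyzyyyyyyy, DZ)
  read y, top D: go to t, push DD → (t, yzyyyyyyy, DDZ)
  ε-move, top D: go to s, push ε → (s, yzyyyyyyy, DZ)
  read y, top D: go to t, push DD → (t, zyyyyyyy, DDZ)
  ε-move, top D: go to s, push ε → (s, zyyyyyyy, DZ)
No transition applies at (s, zyyyyyyy, DZ); input not fully consumed.

Reject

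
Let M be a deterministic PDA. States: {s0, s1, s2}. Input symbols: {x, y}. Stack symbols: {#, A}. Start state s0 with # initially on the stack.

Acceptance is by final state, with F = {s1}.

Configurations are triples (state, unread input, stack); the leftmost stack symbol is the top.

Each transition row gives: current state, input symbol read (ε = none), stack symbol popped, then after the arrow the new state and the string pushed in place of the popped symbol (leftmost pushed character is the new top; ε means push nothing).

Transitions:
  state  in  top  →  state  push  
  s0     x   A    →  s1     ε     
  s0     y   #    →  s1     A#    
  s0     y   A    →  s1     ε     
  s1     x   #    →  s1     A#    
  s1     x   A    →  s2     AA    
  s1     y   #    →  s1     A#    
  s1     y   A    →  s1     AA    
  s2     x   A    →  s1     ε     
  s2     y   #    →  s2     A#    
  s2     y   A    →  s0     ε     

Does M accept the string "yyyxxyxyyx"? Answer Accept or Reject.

(s0, yyyxxyxyyx, #) ⊢ (s1, yyxxyxyyx, A#) ⊢ (s1, yxxyxyyx, AA#) ⊢ (s1, xxyxyyx, AAA#) ⊢ (s2, xyxyyx, AAAA#) ⊢ (s1, yxyyx, AAA#) ⊢ (s1, xyyx, AAAA#) ⊢ (s2, yyx, AAAAA#) ⊢ (s0, yx, AAAA#) ⊢ (s1, x, AAA#) ⊢ (s2, ε, AAAA#)
All input consumed; state s2 ∉ F and no further ε-move applies.

Reject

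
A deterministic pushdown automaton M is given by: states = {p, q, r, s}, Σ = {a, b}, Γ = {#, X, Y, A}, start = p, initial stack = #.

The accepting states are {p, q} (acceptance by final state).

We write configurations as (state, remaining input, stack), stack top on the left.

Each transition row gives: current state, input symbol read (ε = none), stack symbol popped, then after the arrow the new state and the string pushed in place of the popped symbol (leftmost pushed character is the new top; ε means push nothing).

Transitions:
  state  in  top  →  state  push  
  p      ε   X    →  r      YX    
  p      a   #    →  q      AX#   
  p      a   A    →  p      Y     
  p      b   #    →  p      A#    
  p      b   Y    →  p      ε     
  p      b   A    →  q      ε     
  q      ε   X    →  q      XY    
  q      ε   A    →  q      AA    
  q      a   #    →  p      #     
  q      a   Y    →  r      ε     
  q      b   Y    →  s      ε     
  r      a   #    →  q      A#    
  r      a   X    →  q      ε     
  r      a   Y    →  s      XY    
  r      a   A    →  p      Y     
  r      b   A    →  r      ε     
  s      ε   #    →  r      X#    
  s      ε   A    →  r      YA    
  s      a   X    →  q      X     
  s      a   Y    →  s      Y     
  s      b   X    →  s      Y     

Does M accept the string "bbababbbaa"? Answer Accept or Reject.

(p, bbababbbaa, #)
  read b, top #: go to p, push A# → (p, bababbbaa, A#)
  read b, top A: go to q, push ε → (q, ababbbaa, #)
  read a, top #: go to p, push # → (p, babbbaa, #)
  read b, top #: go to p, push A# → (p, abbbaa, A#)
  read a, top A: go to p, push Y → (p, bbbaa, Y#)
  read b, top Y: go to p, push ε → (p, bbaa, #)
  read b, top #: go to p, push A# → (p, baa, A#)
  read b, top A: go to q, push ε → (q, aa, #)
  read a, top #: go to p, push # → (p, a, #)
  read a, top #: go to q, push AX# → (q, ε, AX#)
All input consumed; state q ∈ F.

Accept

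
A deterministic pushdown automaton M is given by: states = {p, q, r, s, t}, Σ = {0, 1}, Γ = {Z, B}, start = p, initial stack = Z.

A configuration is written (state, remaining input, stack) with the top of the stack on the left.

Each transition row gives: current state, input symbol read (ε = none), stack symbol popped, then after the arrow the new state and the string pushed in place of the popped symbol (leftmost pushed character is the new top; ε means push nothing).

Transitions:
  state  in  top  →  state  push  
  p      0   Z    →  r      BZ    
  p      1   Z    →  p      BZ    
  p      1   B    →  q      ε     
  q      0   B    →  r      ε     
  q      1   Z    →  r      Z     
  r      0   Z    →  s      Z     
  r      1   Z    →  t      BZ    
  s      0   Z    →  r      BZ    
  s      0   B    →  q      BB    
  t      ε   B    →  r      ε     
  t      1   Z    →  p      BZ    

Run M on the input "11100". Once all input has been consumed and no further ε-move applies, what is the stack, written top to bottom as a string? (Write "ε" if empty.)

(p, 11100, Z)
  read 1, top Z: go to p, push BZ → (p, 1100, BZ)
  read 1, top B: go to q, push ε → (q, 100, Z)
  read 1, top Z: go to r, push Z → (r, 00, Z)
  read 0, top Z: go to s, push Z → (s, 0, Z)
  read 0, top Z: go to r, push BZ → (r, ε, BZ)
All input consumed in state r with stack BZ.

BZ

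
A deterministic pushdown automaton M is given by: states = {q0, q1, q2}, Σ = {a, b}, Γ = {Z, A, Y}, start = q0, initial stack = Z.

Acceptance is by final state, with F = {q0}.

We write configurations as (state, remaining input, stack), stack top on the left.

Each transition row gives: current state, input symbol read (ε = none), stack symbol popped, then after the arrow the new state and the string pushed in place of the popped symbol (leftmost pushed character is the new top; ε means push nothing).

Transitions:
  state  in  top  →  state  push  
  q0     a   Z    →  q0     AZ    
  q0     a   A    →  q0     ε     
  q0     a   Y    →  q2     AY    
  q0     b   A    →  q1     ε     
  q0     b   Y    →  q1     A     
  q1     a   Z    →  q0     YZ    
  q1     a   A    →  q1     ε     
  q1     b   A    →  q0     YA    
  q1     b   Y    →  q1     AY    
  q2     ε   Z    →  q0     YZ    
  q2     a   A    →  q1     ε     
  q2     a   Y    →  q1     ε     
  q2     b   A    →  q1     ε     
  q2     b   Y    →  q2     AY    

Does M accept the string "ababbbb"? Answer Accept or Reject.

Accept

(q0, ababbbb, Z) ⊢ (q0, babbbb, AZ) ⊢ (q1, abbbb, Z) ⊢ (q0, bbbb, YZ) ⊢ (q1, bbb, AZ) ⊢ (q0, bb, YAZ) ⊢ (q1, b, AAZ) ⊢ (q0, ε, YAAZ)
All input consumed; state q0 ∈ F.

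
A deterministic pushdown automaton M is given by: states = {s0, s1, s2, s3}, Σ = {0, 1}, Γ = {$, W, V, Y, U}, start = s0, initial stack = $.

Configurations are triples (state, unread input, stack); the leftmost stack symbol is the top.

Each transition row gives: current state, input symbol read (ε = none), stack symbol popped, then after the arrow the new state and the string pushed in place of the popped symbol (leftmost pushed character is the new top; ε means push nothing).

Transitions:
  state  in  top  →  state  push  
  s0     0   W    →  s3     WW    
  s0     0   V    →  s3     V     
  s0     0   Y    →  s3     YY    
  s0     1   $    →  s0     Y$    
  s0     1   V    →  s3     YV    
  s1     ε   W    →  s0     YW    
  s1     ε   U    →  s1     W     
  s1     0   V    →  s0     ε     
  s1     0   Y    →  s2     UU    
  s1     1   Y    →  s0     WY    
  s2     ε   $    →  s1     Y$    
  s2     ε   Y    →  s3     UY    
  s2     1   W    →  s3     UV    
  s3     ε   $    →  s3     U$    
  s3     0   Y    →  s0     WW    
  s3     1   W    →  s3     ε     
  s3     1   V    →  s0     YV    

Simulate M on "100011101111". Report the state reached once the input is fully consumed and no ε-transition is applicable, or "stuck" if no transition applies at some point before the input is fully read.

stuck

(s0, 100011101111, $)
  read 1, top $: go to s0, push Y$ → (s0, 00011101111, Y$)
  read 0, top Y: go to s3, push YY → (s3, 0011101111, YY$)
  read 0, top Y: go to s0, push WW → (s0, 011101111, WWY$)
  read 0, top W: go to s3, push WW → (s3, 11101111, WWWY$)
  read 1, top W: go to s3, push ε → (s3, 1101111, WWY$)
  read 1, top W: go to s3, push ε → (s3, 101111, WY$)
  read 1, top W: go to s3, push ε → (s3, 01111, Y$)
  read 0, top Y: go to s0, push WW → (s0, 1111, WW$)
No transition for (s0, 1, top W); M blocks with input 1111 remaining.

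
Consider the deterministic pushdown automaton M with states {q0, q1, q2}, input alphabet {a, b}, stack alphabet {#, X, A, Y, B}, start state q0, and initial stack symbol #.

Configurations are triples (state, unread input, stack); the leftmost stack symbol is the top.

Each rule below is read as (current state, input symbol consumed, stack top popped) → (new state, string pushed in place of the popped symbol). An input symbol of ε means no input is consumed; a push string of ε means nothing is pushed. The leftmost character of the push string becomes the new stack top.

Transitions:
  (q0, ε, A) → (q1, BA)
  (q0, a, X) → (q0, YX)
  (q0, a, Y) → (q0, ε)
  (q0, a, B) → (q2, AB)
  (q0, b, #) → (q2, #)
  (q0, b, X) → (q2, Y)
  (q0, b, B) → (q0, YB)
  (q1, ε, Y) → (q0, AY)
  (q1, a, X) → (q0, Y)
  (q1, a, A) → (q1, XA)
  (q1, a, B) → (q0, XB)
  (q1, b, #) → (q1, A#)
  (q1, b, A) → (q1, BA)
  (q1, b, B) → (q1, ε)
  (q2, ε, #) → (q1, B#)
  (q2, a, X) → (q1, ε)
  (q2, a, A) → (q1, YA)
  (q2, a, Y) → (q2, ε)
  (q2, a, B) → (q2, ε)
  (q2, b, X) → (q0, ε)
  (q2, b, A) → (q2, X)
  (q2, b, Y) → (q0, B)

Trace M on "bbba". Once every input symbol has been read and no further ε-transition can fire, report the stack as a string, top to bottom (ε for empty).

XA#

(q0, bbba, #) ⊢ (q2, bba, #) ⊢ (q1, bba, B#) ⊢ (q1, ba, #) ⊢ (q1, a, A#) ⊢ (q1, ε, XA#)
All input consumed in state q1 with stack XA#.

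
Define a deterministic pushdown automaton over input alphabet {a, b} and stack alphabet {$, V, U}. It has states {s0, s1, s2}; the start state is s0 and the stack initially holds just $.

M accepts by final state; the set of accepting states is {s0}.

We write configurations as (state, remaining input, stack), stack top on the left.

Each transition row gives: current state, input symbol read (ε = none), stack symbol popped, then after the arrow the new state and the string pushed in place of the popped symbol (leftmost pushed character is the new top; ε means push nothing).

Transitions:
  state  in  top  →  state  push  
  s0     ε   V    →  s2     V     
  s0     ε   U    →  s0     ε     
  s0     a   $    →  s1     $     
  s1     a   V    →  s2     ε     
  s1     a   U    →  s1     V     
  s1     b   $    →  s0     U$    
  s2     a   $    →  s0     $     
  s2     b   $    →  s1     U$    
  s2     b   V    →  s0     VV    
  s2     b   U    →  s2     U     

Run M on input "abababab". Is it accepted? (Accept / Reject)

(s0, abababab, $)
  read a, top $: go to s1, push $ → (s1, bababab, $)
  read b, top $: go to s0, push U$ → (s0, ababab, U$)
  ε-move, top U: go to s0, push ε → (s0, ababab, $)
  read a, top $: go to s1, push $ → (s1, babab, $)
  read b, top $: go to s0, push U$ → (s0, abab, U$)
  ε-move, top U: go to s0, push ε → (s0, abab, $)
  read a, top $: go to s1, push $ → (s1, bab, $)
  read b, top $: go to s0, push U$ → (s0, ab, U$)
  ε-move, top U: go to s0, push ε → (s0, ab, $)
  read a, top $: go to s1, push $ → (s1, b, $)
  read b, top $: go to s0, push U$ → (s0, ε, U$)
All input consumed; state s0 ∈ F.

Accept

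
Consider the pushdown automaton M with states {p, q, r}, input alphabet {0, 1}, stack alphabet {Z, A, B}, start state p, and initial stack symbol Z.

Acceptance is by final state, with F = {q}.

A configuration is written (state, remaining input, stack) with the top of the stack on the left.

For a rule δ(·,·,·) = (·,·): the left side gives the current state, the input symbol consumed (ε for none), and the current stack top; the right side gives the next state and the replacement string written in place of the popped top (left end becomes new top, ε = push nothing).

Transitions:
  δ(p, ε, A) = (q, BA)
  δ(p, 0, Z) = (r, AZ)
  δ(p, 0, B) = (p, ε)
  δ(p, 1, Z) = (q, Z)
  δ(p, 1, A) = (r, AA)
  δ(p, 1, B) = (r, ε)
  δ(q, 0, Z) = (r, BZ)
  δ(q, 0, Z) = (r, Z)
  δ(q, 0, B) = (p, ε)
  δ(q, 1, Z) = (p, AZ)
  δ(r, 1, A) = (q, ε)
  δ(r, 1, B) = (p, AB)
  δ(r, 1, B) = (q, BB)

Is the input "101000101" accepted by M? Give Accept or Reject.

One accepting computation: (p, 101000101, Z) ⊢ (q, 01000101, Z) ⊢ (r, 1000101, BZ) ⊢ (q, 000101, BBZ) ⊢ (p, 00101, BZ) ⊢ (p, 0101, Z) ⊢ (r, 101, AZ) ⊢ (q, 01, Z) ⊢ (r, 1, BZ) ⊢ (q, ε, BBZ)
All input consumed and state q ∈ F.

Accept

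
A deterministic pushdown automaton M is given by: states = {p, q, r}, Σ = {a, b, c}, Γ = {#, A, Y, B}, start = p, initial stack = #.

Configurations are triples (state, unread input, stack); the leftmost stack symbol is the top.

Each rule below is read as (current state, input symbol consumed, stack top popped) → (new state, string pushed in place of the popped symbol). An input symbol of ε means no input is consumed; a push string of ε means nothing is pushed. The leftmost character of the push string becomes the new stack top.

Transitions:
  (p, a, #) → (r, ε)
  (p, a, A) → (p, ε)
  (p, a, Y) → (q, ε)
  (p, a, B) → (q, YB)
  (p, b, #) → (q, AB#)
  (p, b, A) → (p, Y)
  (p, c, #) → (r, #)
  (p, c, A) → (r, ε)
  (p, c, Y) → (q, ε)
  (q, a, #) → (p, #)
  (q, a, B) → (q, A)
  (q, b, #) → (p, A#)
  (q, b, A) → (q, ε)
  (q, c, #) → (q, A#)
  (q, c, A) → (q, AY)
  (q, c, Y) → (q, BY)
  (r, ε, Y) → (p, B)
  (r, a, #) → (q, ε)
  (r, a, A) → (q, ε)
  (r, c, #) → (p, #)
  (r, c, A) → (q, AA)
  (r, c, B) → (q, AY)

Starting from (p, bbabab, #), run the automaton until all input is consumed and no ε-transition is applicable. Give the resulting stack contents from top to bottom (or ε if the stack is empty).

AB#

(p, bbabab, #) ⊢ (q, babab, AB#) ⊢ (q, abab, B#) ⊢ (q, bab, A#) ⊢ (q, ab, #) ⊢ (p, b, #) ⊢ (q, ε, AB#)
All input consumed in state q with stack AB#.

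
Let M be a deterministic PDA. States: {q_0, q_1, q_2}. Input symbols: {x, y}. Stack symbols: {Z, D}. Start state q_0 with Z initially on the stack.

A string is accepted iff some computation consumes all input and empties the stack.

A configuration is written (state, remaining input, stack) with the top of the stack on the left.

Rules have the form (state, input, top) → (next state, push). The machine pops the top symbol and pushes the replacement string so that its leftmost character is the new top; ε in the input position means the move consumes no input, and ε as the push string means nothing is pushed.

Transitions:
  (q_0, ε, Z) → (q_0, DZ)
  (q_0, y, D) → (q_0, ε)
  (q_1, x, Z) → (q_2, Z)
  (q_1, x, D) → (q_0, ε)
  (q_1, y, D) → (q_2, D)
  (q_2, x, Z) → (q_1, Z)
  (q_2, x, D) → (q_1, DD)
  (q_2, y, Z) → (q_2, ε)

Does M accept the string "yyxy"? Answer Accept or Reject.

Reject

(q_0, yyxy, Z)
  ε-move, top Z: go to q_0, push DZ → (q_0, yyxy, DZ)
  read y, top D: go to q_0, push ε → (q_0, yxy, Z)
  ε-move, top Z: go to q_0, push DZ → (q_0, yxy, DZ)
  read y, top D: go to q_0, push ε → (q_0, xy, Z)
  ε-move, top Z: go to q_0, push DZ → (q_0, xy, DZ)
No transition applies at (q_0, xy, DZ); input not fully consumed.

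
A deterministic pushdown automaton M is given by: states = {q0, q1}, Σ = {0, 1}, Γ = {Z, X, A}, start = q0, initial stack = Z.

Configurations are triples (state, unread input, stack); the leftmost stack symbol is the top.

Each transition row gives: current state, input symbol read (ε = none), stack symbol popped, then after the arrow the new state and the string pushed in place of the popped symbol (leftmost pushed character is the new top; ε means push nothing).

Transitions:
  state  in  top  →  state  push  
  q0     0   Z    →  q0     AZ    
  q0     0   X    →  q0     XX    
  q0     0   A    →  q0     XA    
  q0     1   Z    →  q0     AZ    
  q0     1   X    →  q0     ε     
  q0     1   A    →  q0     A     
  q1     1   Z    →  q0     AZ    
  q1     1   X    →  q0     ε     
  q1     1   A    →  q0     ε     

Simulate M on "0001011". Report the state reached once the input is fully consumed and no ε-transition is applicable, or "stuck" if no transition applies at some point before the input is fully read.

(q0, 0001011, Z) ⊢ (q0, 001011, AZ) ⊢ (q0, 01011, XAZ) ⊢ (q0, 1011, XXAZ) ⊢ (q0, 011, XAZ) ⊢ (q0, 11, XXAZ) ⊢ (q0, 1, XAZ) ⊢ (q0, ε, AZ)
All input consumed; M is in state q0.

q0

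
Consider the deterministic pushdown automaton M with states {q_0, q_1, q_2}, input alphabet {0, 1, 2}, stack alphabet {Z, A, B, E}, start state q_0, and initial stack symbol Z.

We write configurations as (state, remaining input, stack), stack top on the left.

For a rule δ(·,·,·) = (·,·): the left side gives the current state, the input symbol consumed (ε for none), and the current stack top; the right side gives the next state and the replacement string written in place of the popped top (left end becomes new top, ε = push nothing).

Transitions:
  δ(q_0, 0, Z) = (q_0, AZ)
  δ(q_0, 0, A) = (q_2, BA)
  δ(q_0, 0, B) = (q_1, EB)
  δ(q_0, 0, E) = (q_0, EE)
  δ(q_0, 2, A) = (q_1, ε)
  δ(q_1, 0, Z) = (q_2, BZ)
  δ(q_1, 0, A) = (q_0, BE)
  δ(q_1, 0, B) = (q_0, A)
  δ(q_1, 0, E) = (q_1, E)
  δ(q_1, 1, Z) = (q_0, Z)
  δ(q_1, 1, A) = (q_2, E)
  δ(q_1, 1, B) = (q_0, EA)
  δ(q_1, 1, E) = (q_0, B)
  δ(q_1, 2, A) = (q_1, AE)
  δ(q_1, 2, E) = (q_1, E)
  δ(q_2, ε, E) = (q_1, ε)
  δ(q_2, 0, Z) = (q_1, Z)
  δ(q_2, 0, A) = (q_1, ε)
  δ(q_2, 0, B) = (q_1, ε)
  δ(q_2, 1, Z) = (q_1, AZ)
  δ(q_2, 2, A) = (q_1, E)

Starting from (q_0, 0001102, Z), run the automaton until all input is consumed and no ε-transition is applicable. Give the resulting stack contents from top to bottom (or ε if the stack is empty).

(q_0, 0001102, Z) ⊢ (q_0, 001102, AZ) ⊢ (q_2, 01102, BAZ) ⊢ (q_1, 1102, AZ) ⊢ (q_2, 102, EZ) ⊢ (q_1, 102, Z) ⊢ (q_0, 02, Z) ⊢ (q_0, 2, AZ) ⊢ (q_1, ε, Z)
All input consumed in state q_1 with stack Z.

Z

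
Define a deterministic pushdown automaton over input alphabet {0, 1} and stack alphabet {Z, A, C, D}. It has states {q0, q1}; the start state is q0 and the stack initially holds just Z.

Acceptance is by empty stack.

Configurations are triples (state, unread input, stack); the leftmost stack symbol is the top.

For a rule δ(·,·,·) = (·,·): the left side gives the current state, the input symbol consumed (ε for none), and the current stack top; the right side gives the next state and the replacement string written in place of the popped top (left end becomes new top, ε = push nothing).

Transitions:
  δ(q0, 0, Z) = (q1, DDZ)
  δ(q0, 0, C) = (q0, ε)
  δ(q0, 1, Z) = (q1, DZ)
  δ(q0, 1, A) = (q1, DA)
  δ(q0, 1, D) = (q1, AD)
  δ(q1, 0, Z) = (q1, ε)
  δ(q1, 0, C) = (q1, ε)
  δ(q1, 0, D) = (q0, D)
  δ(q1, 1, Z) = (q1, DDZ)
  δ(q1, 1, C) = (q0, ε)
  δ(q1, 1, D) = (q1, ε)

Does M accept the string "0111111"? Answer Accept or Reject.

(q0, 0111111, Z)
  read 0, top Z: go to q1, push DDZ → (q1, 111111, DDZ)
  read 1, top D: go to q1, push ε → (q1, 11111, DZ)
  read 1, top D: go to q1, push ε → (q1, 1111, Z)
  read 1, top Z: go to q1, push DDZ → (q1, 111, DDZ)
  read 1, top D: go to q1, push ε → (q1, 11, DZ)
  read 1, top D: go to q1, push ε → (q1, 1, Z)
  read 1, top Z: go to q1, push DDZ → (q1, ε, DDZ)
All input consumed; stack is DDZ, not empty, and no further ε-move applies.

Reject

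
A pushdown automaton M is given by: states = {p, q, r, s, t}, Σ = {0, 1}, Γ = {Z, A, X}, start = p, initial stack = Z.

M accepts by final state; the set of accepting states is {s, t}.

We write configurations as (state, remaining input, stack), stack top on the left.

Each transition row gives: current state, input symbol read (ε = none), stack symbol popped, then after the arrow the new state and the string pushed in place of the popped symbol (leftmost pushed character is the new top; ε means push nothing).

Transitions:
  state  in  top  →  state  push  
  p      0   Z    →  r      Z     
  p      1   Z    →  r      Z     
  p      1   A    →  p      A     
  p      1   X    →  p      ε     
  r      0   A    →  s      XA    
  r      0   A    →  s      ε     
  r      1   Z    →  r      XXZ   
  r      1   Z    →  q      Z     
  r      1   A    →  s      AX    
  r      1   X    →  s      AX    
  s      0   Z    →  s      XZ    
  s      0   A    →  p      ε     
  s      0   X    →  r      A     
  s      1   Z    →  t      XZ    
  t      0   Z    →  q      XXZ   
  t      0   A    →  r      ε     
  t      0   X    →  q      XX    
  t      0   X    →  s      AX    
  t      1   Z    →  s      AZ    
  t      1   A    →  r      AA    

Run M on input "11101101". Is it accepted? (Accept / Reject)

No computation consumes all input and reaches a final state.

Reject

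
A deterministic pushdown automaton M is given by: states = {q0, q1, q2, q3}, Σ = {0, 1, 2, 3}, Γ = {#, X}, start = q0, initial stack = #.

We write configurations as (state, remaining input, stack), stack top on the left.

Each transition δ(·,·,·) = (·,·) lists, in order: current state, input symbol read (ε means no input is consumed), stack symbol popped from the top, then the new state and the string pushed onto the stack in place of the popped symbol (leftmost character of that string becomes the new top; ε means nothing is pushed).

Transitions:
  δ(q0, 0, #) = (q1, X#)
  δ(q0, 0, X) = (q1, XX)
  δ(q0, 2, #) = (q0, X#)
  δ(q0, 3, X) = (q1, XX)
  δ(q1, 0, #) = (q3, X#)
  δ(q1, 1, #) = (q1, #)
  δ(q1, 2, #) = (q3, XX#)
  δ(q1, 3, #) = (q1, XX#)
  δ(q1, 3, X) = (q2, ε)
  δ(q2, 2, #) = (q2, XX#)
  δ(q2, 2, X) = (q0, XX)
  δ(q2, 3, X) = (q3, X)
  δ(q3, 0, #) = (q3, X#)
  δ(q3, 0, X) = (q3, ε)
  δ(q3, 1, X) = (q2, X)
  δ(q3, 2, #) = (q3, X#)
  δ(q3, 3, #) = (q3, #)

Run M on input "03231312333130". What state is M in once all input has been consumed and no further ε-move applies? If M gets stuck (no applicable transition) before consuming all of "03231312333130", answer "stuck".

(q0, 03231312333130, #)
  read 0, top #: go to q1, push X# → (q1, 3231312333130, X#)
  read 3, top X: go to q2, push ε → (q2, 231312333130, #)
  read 2, top #: go to q2, push XX# → (q2, 31312333130, XX#)
  read 3, top X: go to q3, push X → (q3, 1312333130, XX#)
  read 1, top X: go to q2, push X → (q2, 312333130, XX#)
  read 3, top X: go to q3, push X → (q3, 12333130, XX#)
  read 1, top X: go to q2, push X → (q2, 2333130, XX#)
  read 2, top X: go to q0, push XX → (q0, 333130, XXX#)
  read 3, top X: go to q1, push XX → (q1, 33130, XXXX#)
  read 3, top X: go to q2, push ε → (q2, 3130, XXX#)
  read 3, top X: go to q3, push X → (q3, 130, XXX#)
  read 1, top X: go to q2, push X → (q2, 30, XXX#)
  read 3, top X: go to q3, push X → (q3, 0, XXX#)
  read 0, top X: go to q3, push ε → (q3, ε, XX#)
All input consumed; M is in state q3.

q3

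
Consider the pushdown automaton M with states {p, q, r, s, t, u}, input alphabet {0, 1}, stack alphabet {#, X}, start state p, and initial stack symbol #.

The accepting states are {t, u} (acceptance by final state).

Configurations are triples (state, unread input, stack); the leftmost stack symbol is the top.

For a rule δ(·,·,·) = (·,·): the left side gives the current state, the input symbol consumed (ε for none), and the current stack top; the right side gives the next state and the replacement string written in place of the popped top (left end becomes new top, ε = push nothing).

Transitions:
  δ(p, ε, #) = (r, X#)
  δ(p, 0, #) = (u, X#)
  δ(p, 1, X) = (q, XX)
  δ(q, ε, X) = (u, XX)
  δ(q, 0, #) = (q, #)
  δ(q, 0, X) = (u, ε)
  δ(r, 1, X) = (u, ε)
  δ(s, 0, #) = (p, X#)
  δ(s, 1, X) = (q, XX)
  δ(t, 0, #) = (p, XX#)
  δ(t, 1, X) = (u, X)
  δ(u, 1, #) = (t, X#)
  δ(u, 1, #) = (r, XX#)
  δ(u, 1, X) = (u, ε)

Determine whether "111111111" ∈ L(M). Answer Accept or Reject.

Accept

One accepting computation: (p, 111111111, #) ⊢ (r, 111111111, X#) ⊢ (u, 11111111, #) ⊢ (t, 1111111, X#) ⊢ (u, 111111, X#) ⊢ (u, 11111, #) ⊢ (t, 1111, X#) ⊢ (u, 111, X#) ⊢ (u, 11, #) ⊢ (t, 1, X#) ⊢ (u, ε, X#)
All input consumed and state u ∈ F.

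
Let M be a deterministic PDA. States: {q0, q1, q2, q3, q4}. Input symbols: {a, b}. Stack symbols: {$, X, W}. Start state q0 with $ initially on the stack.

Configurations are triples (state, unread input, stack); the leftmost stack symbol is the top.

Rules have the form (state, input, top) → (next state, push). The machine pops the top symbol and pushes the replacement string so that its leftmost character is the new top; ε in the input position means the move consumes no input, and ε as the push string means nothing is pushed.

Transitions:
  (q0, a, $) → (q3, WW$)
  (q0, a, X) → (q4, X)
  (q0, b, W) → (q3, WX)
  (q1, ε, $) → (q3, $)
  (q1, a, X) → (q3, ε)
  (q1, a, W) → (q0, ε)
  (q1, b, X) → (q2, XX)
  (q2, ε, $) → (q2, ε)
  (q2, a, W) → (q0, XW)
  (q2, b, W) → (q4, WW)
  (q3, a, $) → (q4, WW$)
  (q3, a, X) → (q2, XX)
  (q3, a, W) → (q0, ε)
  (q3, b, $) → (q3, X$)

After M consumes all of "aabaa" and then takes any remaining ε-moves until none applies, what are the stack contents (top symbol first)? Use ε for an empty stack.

X$

(q0, aabaa, $)
  read a, top $: go to q3, push WW$ → (q3, abaa, WW$)
  read a, top W: go to q0, push ε → (q0, baa, W$)
  read b, top W: go to q3, push WX → (q3, aa, WX$)
  read a, top W: go to q0, push ε → (q0, a, X$)
  read a, top X: go to q4, push X → (q4, ε, X$)
All input consumed in state q4 with stack X$.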